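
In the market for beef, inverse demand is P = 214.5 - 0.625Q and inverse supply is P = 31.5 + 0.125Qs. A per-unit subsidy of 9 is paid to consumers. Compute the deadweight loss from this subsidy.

Deadweight loss = 54

Pre-subsidy: 214.5 - 0.625Q = 31.5 + 0.125Q gives Q* = 244 and P* = 62.
With the rebate, buyers effectively pay Pb = Ps − 9, where Ps is the price sellers receive.
On the curves, Pb = 214.5 - 0.625Q and Ps = 31.5 + 0.125Q; the wedge Ps − Pb = 9 gives 31.5 + 0.125Q − (214.5 - 0.625Q) = 9, so Q' = 256.
Then Pb = 214.5 − 0.625·256 = 54.5 and Ps = 31.5 + 0.125·256 = 63.5.
The subsidy expands output by 256 − 244 = 12 past the efficient level; on those units the gap between marginal cost and willingness to pay runs from 0 up to 9.
DWL = ½ × 9 × 12 = 54.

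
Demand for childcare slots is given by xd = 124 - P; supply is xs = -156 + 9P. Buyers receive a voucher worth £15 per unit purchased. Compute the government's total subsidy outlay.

Government cost = £1642.5

Pre-subsidy: 124 - P = -156 + 9P gives P* = 28, x* = 96.
With the rebate, buyers effectively pay Pb = Ps − 15, where Ps is the price sellers receive.
Demand in terms of Ps becomes xd = 124 − 1(Ps − 15) = 139 - Ps. Setting this equal to supply: 139 - Ps = -156 + 9Ps, so Ps = 29.5.
Buyers pay Pb = 29.5 − 15 = 14.5; x' = -156 + 9·29.5 = 109.5.
Government outlay = subsidy × quantity = 15 × 109.5 = 1642.5.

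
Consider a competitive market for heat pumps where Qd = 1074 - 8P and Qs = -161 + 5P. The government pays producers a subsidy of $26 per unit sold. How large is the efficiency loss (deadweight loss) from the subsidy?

Pre-subsidy: 1074 - 8P = -161 + 5P gives P* = 95, Q* = 314.
With the subsidy, sellers receive Ps = Pb + 26 for each unit, where Pb is the price buyers pay.
Supply in terms of Pb becomes Qs = -161 + 5(Pb + 26) = -31 + 5Pb. Setting this equal to demand: 1074 - 8Pb = -31 + 5Pb, so Pb = 85.
Sellers receive Ps = 85 + 26 = 111; Q' = 1074 − 8·85 = 394.
The subsidy expands output by 394 − 314 = 80 past the efficient level; on those units the gap between marginal cost and willingness to pay runs from 0 up to 26.
DWL = ½ × 26 × 80 = 1040.

Deadweight loss = $1040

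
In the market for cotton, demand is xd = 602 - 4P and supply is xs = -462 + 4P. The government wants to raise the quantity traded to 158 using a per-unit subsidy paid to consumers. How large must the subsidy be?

At x = 158, invert demand for the buyer price: Pb = (602 − 158)/4 = 111; invert supply for the seller price: Ps = (158 − (-462))/4 = 155.
The subsidy must fill the gap: s = Ps − Pb = 155 − 111 = 44.

Required subsidy s = 44 per unit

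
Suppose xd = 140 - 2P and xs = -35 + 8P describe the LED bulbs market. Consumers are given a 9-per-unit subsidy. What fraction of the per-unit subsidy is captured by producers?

Producer share = 0.2

Pre-subsidy: 140 - 2P = -35 + 8P gives P* = 17.5, x* = 105.
With the rebate, buyers effectively pay Pb = Ps − 9, where Ps is the price sellers receive.
Demand in terms of Ps becomes xd = 140 − 2(Ps − 9) = 158 - 2Ps. Setting this equal to supply: 158 - 2Ps = -35 + 8Ps, so Ps = 19.3.
Buyers pay Pb = 19.3 − 9 = 10.3; x' = -35 + 8·19.3 = 119.4.
Buyers' price falls by P* − Pb = 17.5 − 10.3 = 7.2; sellers' price rises by Ps − P* = 19.3 − 17.5 = 1.8.
So producers capture 1.8/9 = 0.2 of each unit of subsidy.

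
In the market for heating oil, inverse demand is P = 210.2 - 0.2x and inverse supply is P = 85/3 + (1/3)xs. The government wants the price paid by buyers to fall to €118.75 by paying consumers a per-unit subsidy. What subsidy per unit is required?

At a buyer price of 118.75, quantity demanded is 1051 − 5·118.75 = 457.25.
Sellers supply 457.25 only when they receive Ps = 85/3 + (1/3)·457.25 = 180.75.
s = Ps − Pb = 180.75 − 118.75 = 62.

Required subsidy s = €62 per unit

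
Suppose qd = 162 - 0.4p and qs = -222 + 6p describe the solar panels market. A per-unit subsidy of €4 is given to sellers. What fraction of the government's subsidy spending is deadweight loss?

Pre-subsidy: 162 - 0.4p = -222 + 6p gives p* = 60, q* = 138.
With the subsidy, sellers receive ps = pb + 4 for each unit, where pb is the price buyers pay.
Supply in terms of pb becomes qs = -222 + 6(pb + 4) = -198 + 6pb. Setting this equal to demand: 162 - 0.4pb = -198 + 6pb, so pb = 56.25.
Sellers receive ps = 56.25 + 4 = 60.25; q' = 162 − 0.4·56.25 = 139.5.
ΔCS = ½(138 + 139.5)(60 − 56.25) = 520.3125; ΔPS = ½(138 + 139.5)(60.25 − 60) = 34.6875.
Government spending = 4 × 139.5 = 558.
DWL = ½ × 4 × (139.5 − 138) = 3; fraction = 3 / 558 = 1/186.

DWL / government spending = 1/186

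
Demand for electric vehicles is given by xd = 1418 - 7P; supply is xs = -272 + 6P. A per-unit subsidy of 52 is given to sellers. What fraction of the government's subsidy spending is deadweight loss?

Pre-subsidy: 1418 - 7P = -272 + 6P gives P* = 130, x* = 508.
With the subsidy, sellers receive Ps = Pb + 52 for each unit, where Pb is the price buyers pay.
Supply in terms of Pb becomes xs = -272 + 6(Pb + 52) = 40 + 6Pb. Setting this equal to demand: 1418 - 7Pb = 40 + 6Pb, so Pb = 106.
Sellers receive Ps = 106 + 52 = 158; x' = 1418 − 7·106 = 676.
ΔCS = ½(508 + 676)(130 − 106) = 14208; ΔPS = ½(508 + 676)(158 − 130) = 16576.
Government spending = 52 × 676 = 35152.
DWL = ½ × 52 × (676 − 508) = 4368; fraction = 4368 / 35152 = 21/169.

DWL / government spending = 21/169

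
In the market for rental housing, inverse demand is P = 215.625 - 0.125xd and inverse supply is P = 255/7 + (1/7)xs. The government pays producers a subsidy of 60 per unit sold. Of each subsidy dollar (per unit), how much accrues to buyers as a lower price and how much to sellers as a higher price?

Pre-subsidy: 215.625 - 0.125x = 255/7 + (1/7)x gives x* = 669 and P* = 132.
With the subsidy, sellers receive Ps = Pb + 60 for each unit, where Pb is the price buyers pay.
On the curves, Pb = 215.625 - 0.125x and Ps = 255/7 + (1/7)x; the wedge Ps − Pb = 60 gives 255/7 + (1/7)x − (215.625 - 0.125x) = 60, so x' = 893.
Then Pb = 215.625 − 0.125·893 = 104 and Ps = 255/7 + (1/7)·893 = 164.
Buyers' price falls by P* − Pb = 132 − 104 = 28; sellers' price rises by Ps − P* = 164 − 132 = 32.

Buyers gain 28 per unit; sellers gain 32 per unit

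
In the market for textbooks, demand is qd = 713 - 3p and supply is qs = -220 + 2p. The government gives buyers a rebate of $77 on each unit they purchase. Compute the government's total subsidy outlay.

Pre-subsidy: 713 - 3p = -220 + 2p gives p* = 186.6, q* = 153.2.
With the rebate, buyers effectively pay pb = ps − 77, where ps is the price sellers receive.
Demand in terms of ps becomes qd = 713 − 3(ps − 77) = 944 - 3ps. Setting this equal to supply: 944 - 3ps = -220 + 2ps, so ps = 232.8.
Buyers pay pb = 232.8 − 77 = 155.8; q' = -220 + 2·232.8 = 245.6.
Government outlay = subsidy × quantity = 77 × 245.6 = 18911.2.

Government cost = $18911.2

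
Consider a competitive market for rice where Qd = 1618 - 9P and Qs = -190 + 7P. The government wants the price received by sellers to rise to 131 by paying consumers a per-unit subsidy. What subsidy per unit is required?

Required subsidy s = 32 per unit

At a seller price of 131, quantity supplied is -190 + 7·131 = 727.
Buyers absorb 727 only when they pay Pb with 1618 − 9·Pb = 727, i.e. Pb = 99.
s = Ps − Pb = 131 − 99 = 32.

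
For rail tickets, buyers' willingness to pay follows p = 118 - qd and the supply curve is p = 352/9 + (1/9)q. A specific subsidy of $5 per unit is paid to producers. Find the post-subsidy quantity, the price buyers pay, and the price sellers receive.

q' = 75.5; buyers pay $42.5; sellers receive $47.5

Pre-subsidy: 118 - q = 352/9 + (1/9)q gives q* = 71 and p* = 47.
With the subsidy, sellers receive ps = pb + 5 for each unit, where pb is the price buyers pay.
On the curves, pb = 118 - q and ps = 352/9 + (1/9)q; the wedge ps − pb = 5 gives 352/9 + (1/9)q − (118 - q) = 5, so q' = 75.5.
Then pb = 118 − 1·75.5 = 42.5 and ps = 352/9 + (1/9)·75.5 = 47.5.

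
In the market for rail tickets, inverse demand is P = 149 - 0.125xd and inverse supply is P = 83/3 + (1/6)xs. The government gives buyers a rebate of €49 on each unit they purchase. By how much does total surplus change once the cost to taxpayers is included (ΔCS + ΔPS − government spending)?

Pre-subsidy: 149 - 0.125x = 83/3 + (1/6)x gives x* = 416 and P* = 97.
With the rebate, buyers effectively pay Pb = Ps − 49, where Ps is the price sellers receive.
On the curves, Pb = 149 - 0.125x and Ps = 83/3 + (1/6)x; the wedge Ps − Pb = 49 gives 83/3 + (1/6)x − (149 - 0.125x) = 49, so x' = 584.
Then Pb = 149 − 0.125·584 = 76 and Ps = 83/3 + (1/6)·584 = 125.
ΔCS = ½(416 + 584)(97 − 76) = 10500; ΔPS = ½(416 + 584)(125 − 97) = 14000.
Government spending = 49 × 584 = 28616.
Net change = 10500 + 14000 − 28616 = -4116. The loss equals the DWL triangle ½·49·168.

Net change in total surplus = -€4116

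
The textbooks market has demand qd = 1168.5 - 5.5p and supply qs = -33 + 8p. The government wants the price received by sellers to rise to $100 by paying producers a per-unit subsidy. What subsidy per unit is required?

At a seller price of 100, quantity supplied is -33 + 8·100 = 767.
Buyers absorb 767 only when they pay pb with 1168.5 − 5.5·pb = 767, i.e. pb = 73.
s = ps − pb = 100 − 73 = 27.

Required subsidy s = $27 per unit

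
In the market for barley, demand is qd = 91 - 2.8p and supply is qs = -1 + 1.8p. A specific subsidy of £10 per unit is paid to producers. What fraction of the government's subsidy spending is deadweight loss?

Pre-subsidy: 91 - 2.8p = -1 + 1.8p gives p* = 20, q* = 35.
With the subsidy, sellers receive ps = pb + 10 for each unit, where pb is the price buyers pay.
Supply in terms of pb becomes qs = -1 + 1.8(pb + 10) = 17 + 1.8pb. Setting this equal to demand: 91 - 2.8pb = 17 + 1.8pb, so pb = 370/23.
Sellers receive ps = 370/23 + 10 = 600/23; q' = 91 − 2.8·(370/23) = 1057/23.
ΔCS = ½(35 + 1057/23)(20 − 370/23) = 83790/529; ΔPS = ½(35 + 1057/23)(600/23 − 20) = 130340/529.
Government spending = 10 × 1057/23 = 10570/23.
DWL = ½ × 10 × (1057/23 − 35) = 1260/23; fraction = (1260/23) / (10570/23) = 18/151.

DWL / government spending = 18/151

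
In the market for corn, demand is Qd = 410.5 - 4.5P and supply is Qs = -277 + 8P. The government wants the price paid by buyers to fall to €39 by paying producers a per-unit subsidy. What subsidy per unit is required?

At a buyer price of 39, quantity demanded is 410.5 − 4.5·39 = 235.
Sellers supply 235 only when they receive Ps with -277 + 8·Ps = 235, i.e. Ps = 64.
s = Ps − Pb = 64 − 39 = 25.

Required subsidy s = €25 per unit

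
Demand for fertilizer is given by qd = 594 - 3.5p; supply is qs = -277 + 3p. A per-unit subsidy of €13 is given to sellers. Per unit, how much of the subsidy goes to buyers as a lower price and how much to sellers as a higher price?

Buyers gain €6 per unit; sellers gain €7 per unit

Pre-subsidy: 594 - 3.5p = -277 + 3p gives p* = 134, q* = 125.
With the subsidy, sellers receive ps = pb + 13 for each unit, where pb is the price buyers pay.
Supply in terms of pb becomes qs = -277 + 3(pb + 13) = -238 + 3pb. Setting this equal to demand: 594 - 3.5pb = -238 + 3pb, so pb = 128.
Sellers receive ps = 128 + 13 = 141; q' = 594 − 3.5·128 = 146.
Buyers' price falls by p* − pb = 134 − 128 = 6; sellers' price rises by ps − p* = 141 − 134 = 7.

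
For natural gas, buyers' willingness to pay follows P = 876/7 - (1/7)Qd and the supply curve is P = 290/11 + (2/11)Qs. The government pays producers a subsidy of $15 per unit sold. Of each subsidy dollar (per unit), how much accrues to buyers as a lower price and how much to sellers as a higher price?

Pre-subsidy: 876/7 - (1/7)Q = 290/11 + (2/11)Q gives Q* = 304.24 and P* = 81.68.
With the subsidy, sellers receive Ps = Pb + 15 for each unit, where Pb is the price buyers pay.
On the curves, Pb = 876/7 - (1/7)Q and Ps = 290/11 + (2/11)Q; the wedge Ps − Pb = 15 gives 290/11 + (2/11)Q − (876/7 - (1/7)Q) = 15, so Q' = 350.44.
Then Pb = 876/7 − (1/7)·350.44 = 75.08 and Ps = 290/11 + (2/11)·350.44 = 90.08.
Buyers' price falls by P* − Pb = 81.68 − 75.08 = 6.6; sellers' price rises by Ps − P* = 90.08 − 81.68 = 8.4.

Buyers gain $6.6 per unit; sellers gain $8.4 per unit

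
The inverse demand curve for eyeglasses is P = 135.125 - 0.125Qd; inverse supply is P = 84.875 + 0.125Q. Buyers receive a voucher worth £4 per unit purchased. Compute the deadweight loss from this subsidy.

Deadweight loss = £32

Pre-subsidy: 135.125 - 0.125Q = 84.875 + 0.125Q gives Q* = 201 and P* = 110.
With the rebate, buyers effectively pay Pb = Ps − 4, where Ps is the price sellers receive.
On the curves, Pb = 135.125 - 0.125Q and Ps = 84.875 + 0.125Q; the wedge Ps − Pb = 4 gives 84.875 + 0.125Q − (135.125 - 0.125Q) = 4, so Q' = 217.
Then Pb = 135.125 − 0.125·217 = 108 and Ps = 84.875 + 0.125·217 = 112.
The subsidy expands output by 217 − 201 = 16 past the efficient level; on those units the gap between marginal cost and willingness to pay runs from 0 up to 4.
DWL = ½ × 4 × 16 = 32.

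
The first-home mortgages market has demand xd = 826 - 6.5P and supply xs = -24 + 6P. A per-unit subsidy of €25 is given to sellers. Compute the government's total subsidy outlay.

Government cost = €11550

Pre-subsidy: 826 - 6.5P = -24 + 6P gives P* = 68, x* = 384.
With the subsidy, sellers receive Ps = Pb + 25 for each unit, where Pb is the price buyers pay.
Supply in terms of Pb becomes xs = -24 + 6(Pb + 25) = 126 + 6Pb. Setting this equal to demand: 826 - 6.5Pb = 126 + 6Pb, so Pb = 56.
Sellers receive Ps = 56 + 25 = 81; x' = 826 − 6.5·56 = 462.
Government outlay = subsidy × quantity = 25 × 462 = 11550.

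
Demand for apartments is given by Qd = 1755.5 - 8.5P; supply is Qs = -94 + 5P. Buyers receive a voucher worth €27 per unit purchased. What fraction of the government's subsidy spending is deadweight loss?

Pre-subsidy: 1755.5 - 8.5P = -94 + 5P gives P* = 137, Q* = 591.
With the rebate, buyers effectively pay Pb = Ps − 27, where Ps is the price sellers receive.
Demand in terms of Ps becomes Qd = 1755.5 − 8.5(Ps − 27) = 1985 - 8.5Ps. Setting this equal to supply: 1985 - 8.5Ps = -94 + 5Ps, so Ps = 154.
Buyers pay Pb = 154 − 27 = 127; Q' = -94 + 5·154 = 676.
ΔCS = ½(591 + 676)(137 − 127) = 6335; ΔPS = ½(591 + 676)(154 − 137) = 10769.5.
Government spending = 27 × 676 = 18252.
DWL = ½ × 27 × (676 − 591) = 1147.5; fraction = 1147.5 / 18252 = 85/1352.

DWL / government spending = 85/1352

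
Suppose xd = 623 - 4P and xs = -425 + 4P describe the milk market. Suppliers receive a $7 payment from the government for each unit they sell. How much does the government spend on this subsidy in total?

Government cost = $791

Pre-subsidy: 623 - 4P = -425 + 4P gives P* = 131, x* = 99.
With the subsidy, sellers receive Ps = Pb + 7 for each unit, where Pb is the price buyers pay.
Supply in terms of Pb becomes xs = -425 + 4(Pb + 7) = -397 + 4Pb. Setting this equal to demand: 623 - 4Pb = -397 + 4Pb, so Pb = 127.5.
Sellers receive Ps = 127.5 + 7 = 134.5; x' = 623 − 4·127.5 = 113.
Government outlay = subsidy × quantity = 7 × 113 = 791.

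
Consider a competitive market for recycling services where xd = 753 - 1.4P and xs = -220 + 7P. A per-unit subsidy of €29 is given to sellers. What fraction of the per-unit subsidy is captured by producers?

Pre-subsidy: 753 - 1.4P = -220 + 7P gives P* = 695/6, x* = 3545/6.
With the subsidy, sellers receive Ps = Pb + 29 for each unit, where Pb is the price buyers pay.
Supply in terms of Pb becomes xs = -220 + 7(Pb + 29) = -17 + 7Pb. Setting this equal to demand: 753 - 1.4Pb = -17 + 7Pb, so Pb = 275/3.
Sellers receive Ps = 275/3 + 29 = 362/3; x' = 753 − 1.4·(275/3) = 1874/3.
Buyers' price falls by P* − Pb = 695/6 − 275/3 = 145/6; sellers' price rises by Ps − P* = 362/3 − 695/6 = 29/6.
So producers capture (29/6)/29 = 1/6 of each unit of subsidy.

Producer share = 1/6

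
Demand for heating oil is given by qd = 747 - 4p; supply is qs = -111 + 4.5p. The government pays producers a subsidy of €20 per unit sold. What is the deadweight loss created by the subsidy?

Deadweight loss = 7200/17

Pre-subsidy: 747 - 4p = -111 + 4.5p gives p* = 1716/17, q* = 5835/17.
With the subsidy, sellers receive ps = pb + 20 for each unit, where pb is the price buyers pay.
Supply in terms of pb becomes qs = -111 + 4.5(pb + 20) = -21 + 4.5pb. Setting this equal to demand: 747 - 4pb = -21 + 4.5pb, so pb = 1536/17.
Sellers receive ps = 1536/17 + 20 = 1876/17; q' = 747 − 4·(1536/17) = 6555/17.
The subsidy expands output by 6555/17 − 5835/17 = 720/17 past the efficient level; on those units the gap between marginal cost and willingness to pay runs from 0 up to 20.
DWL = ½ × 20 × 720/17 = 7200/17.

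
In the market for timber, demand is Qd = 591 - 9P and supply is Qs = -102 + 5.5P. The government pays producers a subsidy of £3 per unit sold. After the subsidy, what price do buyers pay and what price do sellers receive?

Buyers pay 1353/29; sellers receive 1440/29

Pre-subsidy: 591 - 9P = -102 + 5.5P gives P* = 1386/29, Q* = 4665/29.
With the subsidy, sellers receive Ps = Pb + 3 for each unit, where Pb is the price buyers pay.
Supply in terms of Pb becomes Qs = -102 + 5.5(Pb + 3) = -85.5 + 5.5Pb. Setting this equal to demand: 591 - 9Pb = -85.5 + 5.5Pb, so Pb = 1353/29.
Sellers receive Ps = 1353/29 + 3 = 1440/29; Q' = 591 − 9·(1353/29) = 4962/29.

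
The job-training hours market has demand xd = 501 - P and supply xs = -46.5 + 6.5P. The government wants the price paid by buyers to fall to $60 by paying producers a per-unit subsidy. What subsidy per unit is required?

At a buyer price of 60, quantity demanded is 501 − 1·60 = 441.
Sellers supply 441 only when they receive Ps with -46.5 + 6.5·Ps = 441, i.e. Ps = 75.
s = Ps − Pb = 75 − 60 = 15.

Required subsidy s = $15 per unit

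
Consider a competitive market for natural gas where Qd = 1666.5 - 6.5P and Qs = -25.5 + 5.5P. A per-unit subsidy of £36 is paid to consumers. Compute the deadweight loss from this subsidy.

Pre-subsidy: 1666.5 - 6.5P = -25.5 + 5.5P gives P* = 141, Q* = 750.
With the rebate, buyers effectively pay Pb = Ps − 36, where Ps is the price sellers receive.
Demand in terms of Ps becomes Qd = 1666.5 − 6.5(Ps − 36) = 1900.5 - 6.5Ps. Setting this equal to supply: 1900.5 - 6.5Ps = -25.5 + 5.5Ps, so Ps = 160.5.
Buyers pay Pb = 160.5 − 36 = 124.5; Q' = -25.5 + 5.5·160.5 = 857.25.
The subsidy expands output by 857.25 − 750 = 107.25 past the efficient level; on those units the gap between marginal cost and willingness to pay runs from 0 up to 36.
DWL = ½ × 36 × 107.25 = 1930.5.

Deadweight loss = £1930.5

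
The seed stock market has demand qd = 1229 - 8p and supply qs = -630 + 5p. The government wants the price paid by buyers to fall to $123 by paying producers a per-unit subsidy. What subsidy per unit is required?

At a buyer price of 123, quantity demanded is 1229 − 8·123 = 245.
Sellers supply 245 only when they receive ps with -630 + 5·ps = 245, i.e. ps = 175.
s = ps − pb = 175 − 123 = 52.

Required subsidy s = $52 per unit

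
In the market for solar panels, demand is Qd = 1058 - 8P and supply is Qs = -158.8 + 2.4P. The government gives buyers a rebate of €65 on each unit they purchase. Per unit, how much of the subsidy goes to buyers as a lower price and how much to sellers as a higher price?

Pre-subsidy: 1058 - 8P = -158.8 + 2.4P gives P* = 117, Q* = 122.
With the rebate, buyers effectively pay Pb = Ps − 65, where Ps is the price sellers receive.
Demand in terms of Ps becomes Qd = 1058 − 8(Ps − 65) = 1578 - 8Ps. Setting this equal to supply: 1578 - 8Ps = -158.8 + 2.4Ps, so Ps = 167.
Buyers pay Pb = 167 − 65 = 102; Q' = -158.8 + 2.4·167 = 242.
Buyers' price falls by P* − Pb = 117 − 102 = 15; sellers' price rises by Ps − P* = 167 − 117 = 50.

Buyers gain €15 per unit; sellers gain €50 per unit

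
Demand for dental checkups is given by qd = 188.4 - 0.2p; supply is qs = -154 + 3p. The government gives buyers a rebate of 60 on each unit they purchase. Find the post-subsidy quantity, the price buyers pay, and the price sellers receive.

q' = 178.25; buyers pay 50.75; sellers receive 110.75

Pre-subsidy: 188.4 - 0.2p = -154 + 3p gives p* = 107, q* = 167.
With the rebate, buyers effectively pay pb = ps − 60, where ps is the price sellers receive.
Demand in terms of ps becomes qd = 188.4 − 0.2(ps − 60) = 200.4 - 0.2ps. Setting this equal to supply: 200.4 - 0.2ps = -154 + 3ps, so ps = 110.75.
Buyers pay pb = 110.75 − 60 = 50.75; q' = -154 + 3·110.75 = 178.25.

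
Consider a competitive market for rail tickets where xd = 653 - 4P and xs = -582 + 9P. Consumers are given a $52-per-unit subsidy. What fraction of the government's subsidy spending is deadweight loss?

Pre-subsidy: 653 - 4P = -582 + 9P gives P* = 95, x* = 273.
With the rebate, buyers effectively pay Pb = Ps − 52, where Ps is the price sellers receive.
Demand in terms of Ps becomes xd = 653 − 4(Ps − 52) = 861 - 4Ps. Setting this equal to supply: 861 - 4Ps = -582 + 9Ps, so Ps = 111.
Buyers pay Pb = 111 − 52 = 59; x' = -582 + 9·111 = 417.
ΔCS = ½(273 + 417)(95 − 59) = 12420; ΔPS = ½(273 + 417)(111 − 95) = 5520.
Government spending = 52 × 417 = 21684.
DWL = ½ × 52 × (417 − 273) = 3744; fraction = 3744 / 21684 = 24/139.

DWL / government spending = 24/139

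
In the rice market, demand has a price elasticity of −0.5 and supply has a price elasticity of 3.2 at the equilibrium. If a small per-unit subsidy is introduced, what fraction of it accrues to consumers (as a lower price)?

For a small subsidy around the equilibrium, the benefit split depends on the relative slopes, which at a point are proportional to the elasticities.
Buyer share = εs/(εs + |εd|) = 3.2/(3.2 + 0.5) = 32/37; seller share = |εd|/(εs + |εd|) = 5/37.

Consumer share = 32/37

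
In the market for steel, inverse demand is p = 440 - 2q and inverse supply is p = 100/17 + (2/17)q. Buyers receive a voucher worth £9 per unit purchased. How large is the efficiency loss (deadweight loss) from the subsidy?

Pre-subsidy: 440 - 2q = 100/17 + (2/17)q gives q* = 205 and p* = 30.
With the rebate, buyers effectively pay pb = ps − 9, where ps is the price sellers receive.
On the curves, pb = 440 - 2q and ps = 100/17 + (2/17)q; the wedge ps − pb = 9 gives 100/17 + (2/17)q − (440 - 2q) = 9, so q' = 209.25.
Then pb = 440 − 2·209.25 = 21.5 and ps = 100/17 + (2/17)·209.25 = 30.5.
The subsidy expands output by 209.25 − 205 = 4.25 past the efficient level; on those units the gap between marginal cost and willingness to pay runs from 0 up to 9.
DWL = ½ × 9 × 4.25 = 19.125.

Deadweight loss = £19.125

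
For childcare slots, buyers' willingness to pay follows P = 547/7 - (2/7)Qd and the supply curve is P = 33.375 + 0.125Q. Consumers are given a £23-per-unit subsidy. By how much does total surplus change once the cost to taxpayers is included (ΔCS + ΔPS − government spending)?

Pre-subsidy: 547/7 - (2/7)Q = 33.375 + 0.125Q gives Q* = 109 and P* = 47.
With the rebate, buyers effectively pay Pb = Ps − 23, where Ps is the price sellers receive.
On the curves, Pb = 547/7 - (2/7)Q and Ps = 33.375 + 0.125Q; the wedge Ps − Pb = 23 gives 33.375 + 0.125Q − (547/7 - (2/7)Q) = 23, so Q' = 165.
Then Pb = 547/7 − (2/7)·165 = 31 and Ps = 33.375 + 0.125·165 = 54.
ΔCS = ½(109 + 165)(47 − 31) = 2192; ΔPS = ½(109 + 165)(54 − 47) = 959.
Government spending = 23 × 165 = 3795.
Net change = 2192 + 959 − 3795 = -644. The loss equals the DWL triangle ½·23·56.

Net change in total surplus = -£644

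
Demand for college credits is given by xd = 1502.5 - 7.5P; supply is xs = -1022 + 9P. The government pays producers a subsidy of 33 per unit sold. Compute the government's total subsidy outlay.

Government cost = 16170

Pre-subsidy: 1502.5 - 7.5P = -1022 + 9P gives P* = 153, x* = 355.
With the subsidy, sellers receive Ps = Pb + 33 for each unit, where Pb is the price buyers pay.
Supply in terms of Pb becomes xs = -1022 + 9(Pb + 33) = -725 + 9Pb. Setting this equal to demand: 1502.5 - 7.5Pb = -725 + 9Pb, so Pb = 135.
Sellers receive Ps = 135 + 33 = 168; x' = 1502.5 − 7.5·135 = 490.
Government outlay = subsidy × quantity = 33 × 490 = 16170.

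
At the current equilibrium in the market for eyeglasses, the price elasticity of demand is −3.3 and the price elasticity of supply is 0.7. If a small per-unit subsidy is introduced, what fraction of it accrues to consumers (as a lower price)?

For a small subsidy around the equilibrium, the benefit split depends on the relative slopes, which at a point are proportional to the elasticities.
Buyer share = εs/(εs + |εd|) = 0.7/(0.7 + 3.3) = 0.175; seller share = |εd|/(εs + |εd|) = 0.825.

Consumer share = 0.175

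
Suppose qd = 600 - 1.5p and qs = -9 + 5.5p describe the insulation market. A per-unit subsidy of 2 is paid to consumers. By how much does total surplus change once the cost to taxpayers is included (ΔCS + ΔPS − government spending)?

Net change in total surplus = -33/14

Pre-subsidy: 600 - 1.5p = -9 + 5.5p gives p* = 87, q* = 469.5.
With the rebate, buyers effectively pay pb = ps − 2, where ps is the price sellers receive.
Demand in terms of ps becomes qd = 600 − 1.5(ps − 2) = 603 - 1.5ps. Setting this equal to supply: 603 - 1.5ps = -9 + 5.5ps, so ps = 612/7.
Buyers pay pb = 612/7 − 2 = 598/7; q' = -9 + 5.5·(612/7) = 3303/7.
ΔCS = ½(469.5 + 3303/7)(87 − 598/7) = 144969/196; ΔPS = ½(469.5 + 3303/7)(612/7 − 87) = 39537/196.
Government spending = 2 × 3303/7 = 6606/7.
Net change = 144969/196 + 39537/196 − 6606/7 = -33/14. The loss equals the DWL triangle ½·2·33/14.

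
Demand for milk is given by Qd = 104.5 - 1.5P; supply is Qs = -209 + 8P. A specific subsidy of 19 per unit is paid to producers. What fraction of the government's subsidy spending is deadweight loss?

Pre-subsidy: 104.5 - 1.5P = -209 + 8P gives P* = 33, Q* = 55.
With the subsidy, sellers receive Ps = Pb + 19 for each unit, where Pb is the price buyers pay.
Supply in terms of Pb becomes Qs = -209 + 8(Pb + 19) = -57 + 8Pb. Setting this equal to demand: 104.5 - 1.5Pb = -57 + 8Pb, so Pb = 17.
Sellers receive Ps = 17 + 19 = 36; Q' = 104.5 − 1.5·17 = 79.
ΔCS = ½(55 + 79)(33 − 17) = 1072; ΔPS = ½(55 + 79)(36 − 33) = 201.
Government spending = 19 × 79 = 1501.
DWL = ½ × 19 × (79 − 55) = 228; fraction = 228 / 1501 = 12/79.

DWL / government spending = 12/79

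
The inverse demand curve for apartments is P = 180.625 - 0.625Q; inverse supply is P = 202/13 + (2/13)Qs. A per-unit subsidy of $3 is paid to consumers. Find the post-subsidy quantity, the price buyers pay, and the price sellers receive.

Q' = 5827/27; buyers pay 1235/27; sellers receive 1316/27

Pre-subsidy: 180.625 - 0.625Q = 202/13 + (2/13)Q gives Q* = 5723/27 and P* = 1300/27.
With the rebate, buyers effectively pay Pb = Ps − 3, where Ps is the price sellers receive.
On the curves, Pb = 180.625 - 0.625Q and Ps = 202/13 + (2/13)Q; the wedge Ps − Pb = 3 gives 202/13 + (2/13)Q − (180.625 - 0.625Q) = 3, so Q' = 5827/27.
Then Pb = 180.625 − 0.625·(5827/27) = 1235/27 and Ps = 202/13 + (2/13)·(5827/27) = 1316/27.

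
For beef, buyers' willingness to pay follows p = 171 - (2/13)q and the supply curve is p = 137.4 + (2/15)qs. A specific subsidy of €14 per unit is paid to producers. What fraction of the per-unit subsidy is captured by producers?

Pre-subsidy: 171 - (2/13)q = 137.4 + (2/15)q gives q* = 117 and p* = 153.
With the subsidy, sellers receive ps = pb + 14 for each unit, where pb is the price buyers pay.
On the curves, pb = 171 - (2/13)q and ps = 137.4 + (2/15)q; the wedge ps − pb = 14 gives 137.4 + (2/15)q − (171 - (2/13)q) = 14, so q' = 165.75.
Then pb = 171 − (2/13)·165.75 = 145.5 and ps = 137.4 + (2/15)·165.75 = 159.5.
Buyers' price falls by p* − pb = 153 − 145.5 = 7.5; sellers' price rises by ps − p* = 159.5 − 153 = 6.5.
So producers capture 6.5/14 = 13/28 of each unit of subsidy.

Producer share = 13/28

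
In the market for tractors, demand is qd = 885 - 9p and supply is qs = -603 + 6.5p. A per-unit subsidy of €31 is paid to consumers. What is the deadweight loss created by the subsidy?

Pre-subsidy: 885 - 9p = -603 + 6.5p gives p* = 96, q* = 21.
With the rebate, buyers effectively pay pb = ps − 31, where ps is the price sellers receive.
Demand in terms of ps becomes qd = 885 − 9(ps − 31) = 1164 - 9ps. Setting this equal to supply: 1164 - 9ps = -603 + 6.5ps, so ps = 114.
Buyers pay pb = 114 − 31 = 83; q' = -603 + 6.5·114 = 138.
The subsidy expands output by 138 − 21 = 117 past the efficient level; on those units the gap between marginal cost and willingness to pay runs from 0 up to 31.
DWL = ½ × 31 × 117 = 1813.5.

Deadweight loss = €1813.5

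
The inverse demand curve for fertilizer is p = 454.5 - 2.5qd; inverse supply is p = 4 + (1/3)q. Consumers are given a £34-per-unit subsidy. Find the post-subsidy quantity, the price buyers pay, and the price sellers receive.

Pre-subsidy: 454.5 - 2.5q = 4 + (1/3)q gives q* = 159 and p* = 57.
With the rebate, buyers effectively pay pb = ps − 34, where ps is the price sellers receive.
On the curves, pb = 454.5 - 2.5q and ps = 4 + (1/3)q; the wedge ps − pb = 34 gives 4 + (1/3)q − (454.5 - 2.5q) = 34, so q' = 171.
Then pb = 454.5 − 2.5·171 = 27 and ps = 4 + (1/3)·171 = 61.

q' = 171; buyers pay £27; sellers receive £61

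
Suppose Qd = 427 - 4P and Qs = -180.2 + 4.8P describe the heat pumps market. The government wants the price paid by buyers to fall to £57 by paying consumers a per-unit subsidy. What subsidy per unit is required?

At a buyer price of 57, quantity demanded is 427 − 4·57 = 199.
Sellers supply 199 only when they receive Ps with -180.2 + 4.8·Ps = 199, i.e. Ps = 79.
s = Ps − Pb = 79 − 57 = 22.

Required subsidy s = £22 per unit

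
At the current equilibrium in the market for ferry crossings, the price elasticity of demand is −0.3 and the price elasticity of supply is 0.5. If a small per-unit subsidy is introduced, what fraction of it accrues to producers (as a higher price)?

Producer share = 0.375

For a small subsidy around the equilibrium, the benefit split depends on the relative slopes, which at a point are proportional to the elasticities.
Buyer share = εs/(εs + |εd|) = 0.5/(0.5 + 0.3) = 0.625; seller share = |εd|/(εs + |εd|) = 0.375.
So producers capture 0.375 of the subsidy.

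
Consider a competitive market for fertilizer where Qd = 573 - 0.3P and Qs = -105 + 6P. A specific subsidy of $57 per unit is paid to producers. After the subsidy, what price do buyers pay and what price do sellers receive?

Buyers pay 160/3; sellers receive 331/3

Pre-subsidy: 573 - 0.3P = -105 + 6P gives P* = 2260/21, Q* = 3785/7.
With the subsidy, sellers receive Ps = Pb + 57 for each unit, where Pb is the price buyers pay.
Supply in terms of Pb becomes Qs = -105 + 6(Pb + 57) = 237 + 6Pb. Setting this equal to demand: 573 - 0.3Pb = 237 + 6Pb, so Pb = 160/3.
Sellers receive Ps = 160/3 + 57 = 331/3; Q' = 573 − 0.3·(160/3) = 557.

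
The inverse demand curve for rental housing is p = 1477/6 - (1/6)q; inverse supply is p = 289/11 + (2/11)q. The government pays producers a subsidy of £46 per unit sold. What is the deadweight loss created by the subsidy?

Deadweight loss = £3036

Pre-subsidy: 1477/6 - (1/6)q = 289/11 + (2/11)q gives q* = 631 and p* = 141.
With the subsidy, sellers receive ps = pb + 46 for each unit, where pb is the price buyers pay.
On the curves, pb = 1477/6 - (1/6)q and ps = 289/11 + (2/11)q; the wedge ps − pb = 46 gives 289/11 + (2/11)q − (1477/6 - (1/6)q) = 46, so q' = 763.
Then pb = 1477/6 − (1/6)·763 = 119 and ps = 289/11 + (2/11)·763 = 165.
The subsidy expands output by 763 − 631 = 132 past the efficient level; on those units the gap between marginal cost and willingness to pay runs from 0 up to 46.
DWL = ½ × 46 × 132 = 3036.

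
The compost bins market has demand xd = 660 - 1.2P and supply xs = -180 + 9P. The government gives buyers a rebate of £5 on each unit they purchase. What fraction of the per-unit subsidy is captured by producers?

Producer share = 2/17

Pre-subsidy: 660 - 1.2P = -180 + 9P gives P* = 1400/17, x* = 9540/17.
With the rebate, buyers effectively pay Pb = Ps − 5, where Ps is the price sellers receive.
Demand in terms of Ps becomes xd = 660 − 1.2(Ps − 5) = 666 - 1.2Ps. Setting this equal to supply: 666 - 1.2Ps = -180 + 9Ps, so Ps = 1410/17.
Buyers pay Pb = 1410/17 − 5 = 1325/17; x' = -180 + 9·(1410/17) = 9630/17.
Buyers' price falls by P* − Pb = 1400/17 − 1325/17 = 75/17; sellers' price rises by Ps − P* = 1410/17 − 1400/17 = 10/17.
So producers capture (10/17)/5 = 2/17 of each unit of subsidy.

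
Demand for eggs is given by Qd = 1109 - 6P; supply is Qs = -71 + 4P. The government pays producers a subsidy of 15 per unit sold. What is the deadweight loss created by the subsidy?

Deadweight loss = 270

Pre-subsidy: 1109 - 6P = -71 + 4P gives P* = 118, Q* = 401.
With the subsidy, sellers receive Ps = Pb + 15 for each unit, where Pb is the price buyers pay.
Supply in terms of Pb becomes Qs = -71 + 4(Pb + 15) = -11 + 4Pb. Setting this equal to demand: 1109 - 6Pb = -11 + 4Pb, so Pb = 112.
Sellers receive Ps = 112 + 15 = 127; Q' = 1109 − 6·112 = 437.
The subsidy expands output by 437 − 401 = 36 past the efficient level; on those units the gap between marginal cost and willingness to pay runs from 0 up to 15.
DWL = ½ × 15 × 36 = 270.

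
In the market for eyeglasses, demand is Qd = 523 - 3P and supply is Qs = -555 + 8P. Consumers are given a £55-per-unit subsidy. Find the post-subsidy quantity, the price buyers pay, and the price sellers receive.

Q' = 349; buyers pay £58; sellers receive £113

Pre-subsidy: 523 - 3P = -555 + 8P gives P* = 98, Q* = 229.
With the rebate, buyers effectively pay Pb = Ps − 55, where Ps is the price sellers receive.
Demand in terms of Ps becomes Qd = 523 − 3(Ps − 55) = 688 - 3Ps. Setting this equal to supply: 688 - 3Ps = -555 + 8Ps, so Ps = 113.
Buyers pay Pb = 113 − 55 = 58; Q' = -555 + 8·113 = 349.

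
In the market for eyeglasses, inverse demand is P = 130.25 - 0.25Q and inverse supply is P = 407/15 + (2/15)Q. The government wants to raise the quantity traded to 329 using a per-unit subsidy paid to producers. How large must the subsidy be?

At Q = 329, from the demand curve buyers pay Pb = 130.25 − 0.25·329 = 48; from the supply curve sellers need Ps = 407/15 + (2/15)·329 = 71.
The subsidy must fill the gap: s = Ps − Pb = 71 − 48 = 23.

Required subsidy s = 23 per unit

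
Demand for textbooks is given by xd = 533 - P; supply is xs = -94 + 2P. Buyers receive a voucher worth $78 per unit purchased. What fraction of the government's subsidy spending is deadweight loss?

Pre-subsidy: 533 - P = -94 + 2P gives P* = 209, x* = 324.
With the rebate, buyers effectively pay Pb = Ps − 78, where Ps is the price sellers receive.
Demand in terms of Ps becomes xd = 533 − 1(Ps − 78) = 611 - Ps. Setting this equal to supply: 611 - Ps = -94 + 2Ps, so Ps = 235.
Buyers pay Pb = 235 − 78 = 157; x' = -94 + 2·235 = 376.
ΔCS = ½(324 + 376)(209 − 157) = 18200; ΔPS = ½(324 + 376)(235 − 209) = 9100.
Government spending = 78 × 376 = 29328.
DWL = ½ × 78 × (376 − 324) = 2028; fraction = 2028 / 29328 = 13/188.

DWL / government spending = 13/188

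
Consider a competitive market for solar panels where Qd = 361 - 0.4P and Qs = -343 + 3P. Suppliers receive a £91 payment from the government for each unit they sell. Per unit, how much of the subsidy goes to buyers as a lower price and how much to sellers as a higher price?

Buyers gain 1365/17 per unit; sellers gain 182/17 per unit

Pre-subsidy: 361 - 0.4P = -343 + 3P gives P* = 3520/17, Q* = 4729/17.
With the subsidy, sellers receive Ps = Pb + 91 for each unit, where Pb is the price buyers pay.
Supply in terms of Pb becomes Qs = -343 + 3(Pb + 91) = -70 + 3Pb. Setting this equal to demand: 361 - 0.4Pb = -70 + 3Pb, so Pb = 2155/17.
Sellers receive Ps = 2155/17 + 91 = 3702/17; Q' = 361 − 0.4·(2155/17) = 5275/17.
Buyers' price falls by P* − Pb = 3520/17 − 2155/17 = 1365/17; sellers' price rises by Ps − P* = 3702/17 − 3520/17 = 182/17.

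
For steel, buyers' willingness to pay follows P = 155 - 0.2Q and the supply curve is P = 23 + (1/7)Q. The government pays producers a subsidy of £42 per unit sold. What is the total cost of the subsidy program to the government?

Government cost = £21315

Pre-subsidy: 155 - 0.2Q = 23 + (1/7)Q gives Q* = 385 and P* = 78.
With the subsidy, sellers receive Ps = Pb + 42 for each unit, where Pb is the price buyers pay.
On the curves, Pb = 155 - 0.2Q and Ps = 23 + (1/7)Q; the wedge Ps − Pb = 42 gives 23 + (1/7)Q − (155 - 0.2Q) = 42, so Q' = 507.5.
Then Pb = 155 − 0.2·507.5 = 53.5 and Ps = 23 + (1/7)·507.5 = 95.5.
Government outlay = subsidy × quantity = 42 × 507.5 = 21315.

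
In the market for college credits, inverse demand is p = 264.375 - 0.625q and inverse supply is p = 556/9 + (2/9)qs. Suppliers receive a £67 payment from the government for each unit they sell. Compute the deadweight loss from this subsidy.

Deadweight loss = 161604/61

Pre-subsidy: 264.375 - 0.625q = 556/9 + (2/9)q gives q* = 14587/61 and p* = 7010/61.
With the subsidy, sellers receive ps = pb + 67 for each unit, where pb is the price buyers pay.
On the curves, pb = 264.375 - 0.625q and ps = 556/9 + (2/9)q; the wedge ps − pb = 67 gives 556/9 + (2/9)q − (264.375 - 0.625q) = 67, so q' = 19411/61.
Then pb = 264.375 − 0.625·(19411/61) = 3995/61 and ps = 556/9 + (2/9)·(19411/61) = 8082/61.
The subsidy expands output by 19411/61 − 14587/61 = 4824/61 past the efficient level; on those units the gap between marginal cost and willingness to pay runs from 0 up to 67.
DWL = ½ × 67 × 4824/61 = 161604/61.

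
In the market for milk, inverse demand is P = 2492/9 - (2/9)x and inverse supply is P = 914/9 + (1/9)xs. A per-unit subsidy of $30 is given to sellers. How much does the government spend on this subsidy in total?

Government cost = $18480

Pre-subsidy: 2492/9 - (2/9)x = 914/9 + (1/9)x gives x* = 526 and P* = 160.
With the subsidy, sellers receive Ps = Pb + 30 for each unit, where Pb is the price buyers pay.
On the curves, Pb = 2492/9 - (2/9)x and Ps = 914/9 + (1/9)x; the wedge Ps − Pb = 30 gives 914/9 + (1/9)x − (2492/9 - (2/9)x) = 30, so x' = 616.
Then Pb = 2492/9 − (2/9)·616 = 140 and Ps = 914/9 + (1/9)·616 = 170.
Government outlay = subsidy × quantity = 30 × 616 = 18480.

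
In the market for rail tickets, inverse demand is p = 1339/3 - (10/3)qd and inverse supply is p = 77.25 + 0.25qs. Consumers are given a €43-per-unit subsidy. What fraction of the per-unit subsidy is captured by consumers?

Consumer share = 40/43

Pre-subsidy: 1339/3 - (10/3)q = 77.25 + 0.25q gives q* = 103 and p* = 103.
With the rebate, buyers effectively pay pb = ps − 43, where ps is the price sellers receive.
On the curves, pb = 1339/3 - (10/3)q and ps = 77.25 + 0.25q; the wedge ps − pb = 43 gives 77.25 + 0.25q − (1339/3 - (10/3)q) = 43, so q' = 115.
Then pb = 1339/3 − (10/3)·115 = 63 and ps = 77.25 + 0.25·115 = 106.
Buyers' price falls by p* − pb = 103 − 63 = 40; sellers' price rises by ps − p* = 106 − 103 = 3.
So consumers capture 40/43 = 40/43 of each unit of subsidy.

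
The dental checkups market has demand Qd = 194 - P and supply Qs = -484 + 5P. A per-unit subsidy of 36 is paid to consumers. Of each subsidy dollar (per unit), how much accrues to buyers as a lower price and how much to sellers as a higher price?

Pre-subsidy: 194 - P = -484 + 5P gives P* = 113, Q* = 81.
With the rebate, buyers effectively pay Pb = Ps − 36, where Ps is the price sellers receive.
Demand in terms of Ps becomes Qd = 194 − 1(Ps − 36) = 230 - Ps. Setting this equal to supply: 230 - Ps = -484 + 5Ps, so Ps = 119.
Buyers pay Pb = 119 − 36 = 83; Q' = -484 + 5·119 = 111.
Buyers' price falls by P* − Pb = 113 − 83 = 30; sellers' price rises by Ps − P* = 119 − 113 = 6.

Buyers gain 30 per unit; sellers gain 6 per unit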